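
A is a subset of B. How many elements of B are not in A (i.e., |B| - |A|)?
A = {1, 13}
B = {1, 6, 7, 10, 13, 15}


Set A = {1, 13}, |A| = 2
Set B = {1, 6, 7, 10, 13, 15}, |B| = 6
Since A ⊆ B: B \ A = {6, 7, 10, 15}
|B| - |A| = 6 - 2 = 4

4


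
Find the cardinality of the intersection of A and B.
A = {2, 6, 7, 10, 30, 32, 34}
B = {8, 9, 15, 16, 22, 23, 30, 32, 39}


Set A = {2, 6, 7, 10, 30, 32, 34}
Set B = {8, 9, 15, 16, 22, 23, 30, 32, 39}
A ∩ B = {30, 32}
|A ∩ B| = 2

2


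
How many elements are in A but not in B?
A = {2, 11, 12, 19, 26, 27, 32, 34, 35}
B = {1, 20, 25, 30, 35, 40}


Set A = {2, 11, 12, 19, 26, 27, 32, 34, 35}
Set B = {1, 20, 25, 30, 35, 40}
A \ B = {2, 11, 12, 19, 26, 27, 32, 34}
|A \ B| = 8

8


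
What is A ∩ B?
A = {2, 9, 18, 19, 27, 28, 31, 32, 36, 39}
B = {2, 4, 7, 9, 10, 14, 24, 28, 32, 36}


Set A = {2, 9, 18, 19, 27, 28, 31, 32, 36, 39}
Set B = {2, 4, 7, 9, 10, 14, 24, 28, 32, 36}
A ∩ B includes only elements in both sets.
Check each element of A against B:
2 ✓, 9 ✓, 18 ✗, 19 ✗, 27 ✗, 28 ✓, 31 ✗, 32 ✓, 36 ✓, 39 ✗
A ∩ B = {2, 9, 28, 32, 36}

{2, 9, 28, 32, 36}


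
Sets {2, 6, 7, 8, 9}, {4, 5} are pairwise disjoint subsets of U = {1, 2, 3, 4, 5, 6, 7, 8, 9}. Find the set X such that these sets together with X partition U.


U = {1, 2, 3, 4, 5, 6, 7, 8, 9}
Shown blocks: {2, 6, 7, 8, 9}, {4, 5}
A partition's blocks are pairwise disjoint and cover U, so the missing block = U \ (union of shown blocks).
Union of shown blocks: {2, 4, 5, 6, 7, 8, 9}
Missing block = U \ (union) = {1, 3}

{1, 3}


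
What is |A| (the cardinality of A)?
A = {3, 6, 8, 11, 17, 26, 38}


Set A = {3, 6, 8, 11, 17, 26, 38}
Listing elements: 3, 6, 8, 11, 17, 26, 38
Counting: 7 elements
|A| = 7

7


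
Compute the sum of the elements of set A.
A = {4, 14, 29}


Set A = {4, 14, 29}
Sum = 4 + 14 + 29 = 47

47


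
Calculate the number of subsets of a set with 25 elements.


The set has 25 elements.
The power set contains all possible subsets.
|P(A)| = 2^|A| = 2^25 = 33554432

33554432


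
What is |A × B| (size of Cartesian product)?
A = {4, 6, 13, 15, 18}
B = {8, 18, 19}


Set A = {4, 6, 13, 15, 18} has 5 elements.
Set B = {8, 18, 19} has 3 elements.
|A × B| = |A| × |B| = 5 × 3 = 15

15


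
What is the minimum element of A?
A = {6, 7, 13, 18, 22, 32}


Set A = {6, 7, 13, 18, 22, 32}
Elements in ascending order: 6, 7, 13, 18, 22, 32
The smallest element is 6.

6


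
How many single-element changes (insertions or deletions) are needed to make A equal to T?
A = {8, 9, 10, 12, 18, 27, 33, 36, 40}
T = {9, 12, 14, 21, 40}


Set A = {8, 9, 10, 12, 18, 27, 33, 36, 40}
Set T = {9, 12, 14, 21, 40}
Elements to remove from A (in A, not in T): {8, 10, 18, 27, 33, 36} → 6 removals
Elements to add to A (in T, not in A): {14, 21} → 2 additions
Total edits = 6 + 2 = 8

8


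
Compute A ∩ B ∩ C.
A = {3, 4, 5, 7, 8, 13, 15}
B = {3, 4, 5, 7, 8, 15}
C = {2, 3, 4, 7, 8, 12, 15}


Set A = {3, 4, 5, 7, 8, 13, 15}
Set B = {3, 4, 5, 7, 8, 15}
Set C = {2, 3, 4, 7, 8, 12, 15}
First, A ∩ B = {3, 4, 5, 7, 8, 15}
Then, (A ∩ B) ∩ C = {3, 4, 7, 8, 15}

{3, 4, 7, 8, 15}


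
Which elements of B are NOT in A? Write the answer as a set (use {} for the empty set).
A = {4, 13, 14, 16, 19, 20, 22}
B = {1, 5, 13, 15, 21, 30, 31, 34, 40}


Set A = {4, 13, 14, 16, 19, 20, 22}
Set B = {1, 5, 13, 15, 21, 30, 31, 34, 40}
Check each element of B against A:
1 ∉ A (include), 5 ∉ A (include), 13 ∈ A, 15 ∉ A (include), 21 ∉ A (include), 30 ∉ A (include), 31 ∉ A (include), 34 ∉ A (include), 40 ∉ A (include)
Elements of B not in A: {1, 5, 15, 21, 30, 31, 34, 40}

{1, 5, 15, 21, 30, 31, 34, 40}


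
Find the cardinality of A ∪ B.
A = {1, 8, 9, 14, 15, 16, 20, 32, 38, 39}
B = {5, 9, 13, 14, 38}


Set A = {1, 8, 9, 14, 15, 16, 20, 32, 38, 39}, |A| = 10
Set B = {5, 9, 13, 14, 38}, |B| = 5
A ∩ B = {9, 14, 38}, |A ∩ B| = 3
|A ∪ B| = |A| + |B| - |A ∩ B| = 10 + 5 - 3 = 12

12


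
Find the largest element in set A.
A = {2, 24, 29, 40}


Set A = {2, 24, 29, 40}
Elements in ascending order: 2, 24, 29, 40
The largest element is 40.

40


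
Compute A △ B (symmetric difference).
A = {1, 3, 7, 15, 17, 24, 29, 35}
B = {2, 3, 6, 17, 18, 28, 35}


Set A = {1, 3, 7, 15, 17, 24, 29, 35}
Set B = {2, 3, 6, 17, 18, 28, 35}
A △ B = (A \ B) ∪ (B \ A)
Elements in A but not B: {1, 7, 15, 24, 29}
Elements in B but not A: {2, 6, 18, 28}
A △ B = {1, 2, 6, 7, 15, 18, 24, 28, 29}

{1, 2, 6, 7, 15, 18, 24, 28, 29}


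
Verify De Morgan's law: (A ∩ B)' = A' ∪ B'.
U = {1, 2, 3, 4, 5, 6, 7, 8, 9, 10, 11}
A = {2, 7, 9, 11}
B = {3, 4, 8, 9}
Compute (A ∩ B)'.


U = {1, 2, 3, 4, 5, 6, 7, 8, 9, 10, 11}
A = {2, 7, 9, 11}, B = {3, 4, 8, 9}
A ∩ B = {9}
(A ∩ B)' = U \ (A ∩ B) = {1, 2, 3, 4, 5, 6, 7, 8, 10, 11}
Verification via A' ∪ B': A' = {1, 3, 4, 5, 6, 8, 10}, B' = {1, 2, 5, 6, 7, 10, 11}
A' ∪ B' = {1, 2, 3, 4, 5, 6, 7, 8, 10, 11} ✓

{1, 2, 3, 4, 5, 6, 7, 8, 10, 11}


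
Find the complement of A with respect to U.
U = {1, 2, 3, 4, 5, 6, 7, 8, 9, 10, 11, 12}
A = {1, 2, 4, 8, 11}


Universal set U = {1, 2, 3, 4, 5, 6, 7, 8, 9, 10, 11, 12}
Set A = {1, 2, 4, 8, 11}
A' = U \ A = elements in U but not in A
Checking each element of U:
1 (in A, exclude), 2 (in A, exclude), 3 (not in A, include), 4 (in A, exclude), 5 (not in A, include), 6 (not in A, include), 7 (not in A, include), 8 (in A, exclude), 9 (not in A, include), 10 (not in A, include), 11 (in A, exclude), 12 (not in A, include)
A' = {3, 5, 6, 7, 9, 10, 12}

{3, 5, 6, 7, 9, 10, 12}


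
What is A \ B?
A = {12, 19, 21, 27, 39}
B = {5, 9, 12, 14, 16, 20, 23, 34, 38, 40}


Set A = {12, 19, 21, 27, 39}
Set B = {5, 9, 12, 14, 16, 20, 23, 34, 38, 40}
A \ B includes elements in A that are not in B.
Check each element of A:
12 (in B, remove), 19 (not in B, keep), 21 (not in B, keep), 27 (not in B, keep), 39 (not in B, keep)
A \ B = {19, 21, 27, 39}

{19, 21, 27, 39}


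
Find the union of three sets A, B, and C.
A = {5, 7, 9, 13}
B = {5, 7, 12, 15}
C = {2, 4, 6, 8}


Set A = {5, 7, 9, 13}
Set B = {5, 7, 12, 15}
Set C = {2, 4, 6, 8}
First, A ∪ B = {5, 7, 9, 12, 13, 15}
Then, (A ∪ B) ∪ C = {2, 4, 5, 6, 7, 8, 9, 12, 13, 15}

{2, 4, 5, 6, 7, 8, 9, 12, 13, 15}


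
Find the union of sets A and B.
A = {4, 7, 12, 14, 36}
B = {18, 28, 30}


Set A = {4, 7, 12, 14, 36}
Set B = {18, 28, 30}
A ∪ B includes all elements in either set.
Elements from A: {4, 7, 12, 14, 36}
Elements from B not already included: {18, 28, 30}
A ∪ B = {4, 7, 12, 14, 18, 28, 30, 36}

{4, 7, 12, 14, 18, 28, 30, 36}


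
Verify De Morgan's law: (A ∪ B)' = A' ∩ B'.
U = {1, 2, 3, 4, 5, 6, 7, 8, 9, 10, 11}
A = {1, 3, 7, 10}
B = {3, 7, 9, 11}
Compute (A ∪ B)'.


U = {1, 2, 3, 4, 5, 6, 7, 8, 9, 10, 11}
A = {1, 3, 7, 10}, B = {3, 7, 9, 11}
A ∪ B = {1, 3, 7, 9, 10, 11}
(A ∪ B)' = U \ (A ∪ B) = {2, 4, 5, 6, 8}
Verification via A' ∩ B': A' = {2, 4, 5, 6, 8, 9, 11}, B' = {1, 2, 4, 5, 6, 8, 10}
A' ∩ B' = {2, 4, 5, 6, 8} ✓

{2, 4, 5, 6, 8}


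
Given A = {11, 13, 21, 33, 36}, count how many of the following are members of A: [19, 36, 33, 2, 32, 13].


Set A = {11, 13, 21, 33, 36}
Candidates: [19, 36, 33, 2, 32, 13]
Check each candidate:
19 ∉ A, 36 ∈ A, 33 ∈ A, 2 ∉ A, 32 ∉ A, 13 ∈ A
Count of candidates in A: 3

3


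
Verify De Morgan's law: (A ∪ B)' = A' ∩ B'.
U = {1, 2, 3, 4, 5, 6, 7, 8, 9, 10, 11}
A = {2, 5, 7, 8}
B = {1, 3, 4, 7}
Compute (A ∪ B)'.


U = {1, 2, 3, 4, 5, 6, 7, 8, 9, 10, 11}
A = {2, 5, 7, 8}, B = {1, 3, 4, 7}
A ∪ B = {1, 2, 3, 4, 5, 7, 8}
(A ∪ B)' = U \ (A ∪ B) = {6, 9, 10, 11}
Verification via A' ∩ B': A' = {1, 3, 4, 6, 9, 10, 11}, B' = {2, 5, 6, 8, 9, 10, 11}
A' ∩ B' = {6, 9, 10, 11} ✓

{6, 9, 10, 11}


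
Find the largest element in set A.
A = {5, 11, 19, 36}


Set A = {5, 11, 19, 36}
Elements in ascending order: 5, 11, 19, 36
The largest element is 36.

36


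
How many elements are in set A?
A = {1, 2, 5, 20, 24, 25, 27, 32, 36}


Set A = {1, 2, 5, 20, 24, 25, 27, 32, 36}
Listing elements: 1, 2, 5, 20, 24, 25, 27, 32, 36
Counting: 9 elements
|A| = 9

9


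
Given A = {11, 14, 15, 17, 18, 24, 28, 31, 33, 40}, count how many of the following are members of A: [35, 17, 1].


Set A = {11, 14, 15, 17, 18, 24, 28, 31, 33, 40}
Candidates: [35, 17, 1]
Check each candidate:
35 ∉ A, 17 ∈ A, 1 ∉ A
Count of candidates in A: 1

1


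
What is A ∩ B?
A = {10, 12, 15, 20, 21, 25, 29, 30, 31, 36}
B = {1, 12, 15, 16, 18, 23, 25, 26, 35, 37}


Set A = {10, 12, 15, 20, 21, 25, 29, 30, 31, 36}
Set B = {1, 12, 15, 16, 18, 23, 25, 26, 35, 37}
A ∩ B includes only elements in both sets.
Check each element of A against B:
10 ✗, 12 ✓, 15 ✓, 20 ✗, 21 ✗, 25 ✓, 29 ✗, 30 ✗, 31 ✗, 36 ✗
A ∩ B = {12, 15, 25}

{12, 15, 25}


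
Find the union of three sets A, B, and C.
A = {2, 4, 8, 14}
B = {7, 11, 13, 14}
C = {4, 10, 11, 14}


Set A = {2, 4, 8, 14}
Set B = {7, 11, 13, 14}
Set C = {4, 10, 11, 14}
First, A ∪ B = {2, 4, 7, 8, 11, 13, 14}
Then, (A ∪ B) ∪ C = {2, 4, 7, 8, 10, 11, 13, 14}

{2, 4, 7, 8, 10, 11, 13, 14}


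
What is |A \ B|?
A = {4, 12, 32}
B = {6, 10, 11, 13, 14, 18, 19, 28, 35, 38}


Set A = {4, 12, 32}
Set B = {6, 10, 11, 13, 14, 18, 19, 28, 35, 38}
A \ B = {4, 12, 32}
|A \ B| = 3

3


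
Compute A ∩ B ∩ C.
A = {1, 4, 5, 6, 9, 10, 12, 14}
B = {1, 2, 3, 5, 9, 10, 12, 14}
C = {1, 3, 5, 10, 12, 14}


Set A = {1, 4, 5, 6, 9, 10, 12, 14}
Set B = {1, 2, 3, 5, 9, 10, 12, 14}
Set C = {1, 3, 5, 10, 12, 14}
First, A ∩ B = {1, 5, 9, 10, 12, 14}
Then, (A ∩ B) ∩ C = {1, 5, 10, 12, 14}

{1, 5, 10, 12, 14}


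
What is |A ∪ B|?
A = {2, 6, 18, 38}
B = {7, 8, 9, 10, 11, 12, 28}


Set A = {2, 6, 18, 38}, |A| = 4
Set B = {7, 8, 9, 10, 11, 12, 28}, |B| = 7
A ∩ B = {}, |A ∩ B| = 0
|A ∪ B| = |A| + |B| - |A ∩ B| = 4 + 7 - 0 = 11

11


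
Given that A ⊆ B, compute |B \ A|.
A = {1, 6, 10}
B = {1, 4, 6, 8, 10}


Set A = {1, 6, 10}, |A| = 3
Set B = {1, 4, 6, 8, 10}, |B| = 5
Since A ⊆ B: B \ A = {4, 8}
|B| - |A| = 5 - 3 = 2

2


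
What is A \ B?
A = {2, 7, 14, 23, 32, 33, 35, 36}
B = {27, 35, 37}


Set A = {2, 7, 14, 23, 32, 33, 35, 36}
Set B = {27, 35, 37}
A \ B includes elements in A that are not in B.
Check each element of A:
2 (not in B, keep), 7 (not in B, keep), 14 (not in B, keep), 23 (not in B, keep), 32 (not in B, keep), 33 (not in B, keep), 35 (in B, remove), 36 (not in B, keep)
A \ B = {2, 7, 14, 23, 32, 33, 36}

{2, 7, 14, 23, 32, 33, 36}


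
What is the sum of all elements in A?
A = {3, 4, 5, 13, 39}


Set A = {3, 4, 5, 13, 39}
Sum = 3 + 4 + 5 + 13 + 39 = 64

64


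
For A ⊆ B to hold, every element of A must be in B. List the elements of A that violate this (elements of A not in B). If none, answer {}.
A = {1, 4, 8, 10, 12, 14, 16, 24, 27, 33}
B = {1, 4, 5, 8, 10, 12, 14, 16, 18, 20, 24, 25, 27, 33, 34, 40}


Set A = {1, 4, 8, 10, 12, 14, 16, 24, 27, 33}
Set B = {1, 4, 5, 8, 10, 12, 14, 16, 18, 20, 24, 25, 27, 33, 34, 40}
Check each element of A against B:
1 ∈ B, 4 ∈ B, 8 ∈ B, 10 ∈ B, 12 ∈ B, 14 ∈ B, 16 ∈ B, 24 ∈ B, 27 ∈ B, 33 ∈ B
Elements of A not in B: {}

{}


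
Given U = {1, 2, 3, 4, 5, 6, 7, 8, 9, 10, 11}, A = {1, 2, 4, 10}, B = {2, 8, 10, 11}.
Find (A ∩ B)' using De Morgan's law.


U = {1, 2, 3, 4, 5, 6, 7, 8, 9, 10, 11}
A = {1, 2, 4, 10}, B = {2, 8, 10, 11}
A ∩ B = {2, 10}
(A ∩ B)' = U \ (A ∩ B) = {1, 3, 4, 5, 6, 7, 8, 9, 11}
Verification via A' ∪ B': A' = {3, 5, 6, 7, 8, 9, 11}, B' = {1, 3, 4, 5, 6, 7, 9}
A' ∪ B' = {1, 3, 4, 5, 6, 7, 8, 9, 11} ✓

{1, 3, 4, 5, 6, 7, 8, 9, 11}


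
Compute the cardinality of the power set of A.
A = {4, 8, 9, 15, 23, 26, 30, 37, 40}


Set A = {4, 8, 9, 15, 23, 26, 30, 37, 40}
|A| = 9
The power set P(A) contains all subsets of A.
|P(A)| = 2^|A| = 2^9 = 512

512


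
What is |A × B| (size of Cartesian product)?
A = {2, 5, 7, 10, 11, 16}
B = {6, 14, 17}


Set A = {2, 5, 7, 10, 11, 16} has 6 elements.
Set B = {6, 14, 17} has 3 elements.
|A × B| = |A| × |B| = 6 × 3 = 18

18


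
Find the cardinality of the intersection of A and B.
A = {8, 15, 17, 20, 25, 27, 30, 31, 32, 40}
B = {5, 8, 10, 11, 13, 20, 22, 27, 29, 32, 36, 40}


Set A = {8, 15, 17, 20, 25, 27, 30, 31, 32, 40}
Set B = {5, 8, 10, 11, 13, 20, 22, 27, 29, 32, 36, 40}
A ∩ B = {8, 20, 27, 32, 40}
|A ∩ B| = 5

5


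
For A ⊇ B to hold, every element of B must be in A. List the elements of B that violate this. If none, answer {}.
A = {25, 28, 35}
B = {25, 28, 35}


Set A = {25, 28, 35}
Set B = {25, 28, 35}
Check each element of B against A:
25 ∈ A, 28 ∈ A, 35 ∈ A
Elements of B not in A: {}

{}


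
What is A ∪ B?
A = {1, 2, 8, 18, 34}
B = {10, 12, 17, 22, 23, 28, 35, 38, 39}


Set A = {1, 2, 8, 18, 34}
Set B = {10, 12, 17, 22, 23, 28, 35, 38, 39}
A ∪ B includes all elements in either set.
Elements from A: {1, 2, 8, 18, 34}
Elements from B not already included: {10, 12, 17, 22, 23, 28, 35, 38, 39}
A ∪ B = {1, 2, 8, 10, 12, 17, 18, 22, 23, 28, 34, 35, 38, 39}

{1, 2, 8, 10, 12, 17, 18, 22, 23, 28, 34, 35, 38, 39}


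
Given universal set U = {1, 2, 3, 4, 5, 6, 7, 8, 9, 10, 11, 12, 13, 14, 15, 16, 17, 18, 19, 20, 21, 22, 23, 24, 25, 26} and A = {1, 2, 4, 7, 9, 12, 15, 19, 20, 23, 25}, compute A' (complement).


Universal set U = {1, 2, 3, 4, 5, 6, 7, 8, 9, 10, 11, 12, 13, 14, 15, 16, 17, 18, 19, 20, 21, 22, 23, 24, 25, 26}
Set A = {1, 2, 4, 7, 9, 12, 15, 19, 20, 23, 25}
A' = U \ A = elements in U but not in A
Checking each element of U:
1 (in A, exclude), 2 (in A, exclude), 3 (not in A, include), 4 (in A, exclude), 5 (not in A, include), 6 (not in A, include), 7 (in A, exclude), 8 (not in A, include), 9 (in A, exclude), 10 (not in A, include), 11 (not in A, include), 12 (in A, exclude), 13 (not in A, include), 14 (not in A, include), 15 (in A, exclude), 16 (not in A, include), 17 (not in A, include), 18 (not in A, include), 19 (in A, exclude), 20 (in A, exclude), 21 (not in A, include), 22 (not in A, include), 23 (in A, exclude), 24 (not in A, include), 25 (in A, exclude), 26 (not in A, include)
A' = {3, 5, 6, 8, 10, 11, 13, 14, 16, 17, 18, 21, 22, 24, 26}

{3, 5, 6, 8, 10, 11, 13, 14, 16, 17, 18, 21, 22, 24, 26}


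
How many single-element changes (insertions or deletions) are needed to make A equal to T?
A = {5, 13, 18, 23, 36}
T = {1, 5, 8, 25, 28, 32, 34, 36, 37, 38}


Set A = {5, 13, 18, 23, 36}
Set T = {1, 5, 8, 25, 28, 32, 34, 36, 37, 38}
Elements to remove from A (in A, not in T): {13, 18, 23} → 3 removals
Elements to add to A (in T, not in A): {1, 8, 25, 28, 32, 34, 37, 38} → 8 additions
Total edits = 3 + 8 = 11

11


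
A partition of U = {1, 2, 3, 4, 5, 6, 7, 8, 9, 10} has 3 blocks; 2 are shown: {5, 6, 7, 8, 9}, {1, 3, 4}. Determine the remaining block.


U = {1, 2, 3, 4, 5, 6, 7, 8, 9, 10}
Shown blocks: {5, 6, 7, 8, 9}, {1, 3, 4}
A partition's blocks are pairwise disjoint and cover U, so the missing block = U \ (union of shown blocks).
Union of shown blocks: {1, 3, 4, 5, 6, 7, 8, 9}
Missing block = U \ (union) = {2, 10}

{2, 10}


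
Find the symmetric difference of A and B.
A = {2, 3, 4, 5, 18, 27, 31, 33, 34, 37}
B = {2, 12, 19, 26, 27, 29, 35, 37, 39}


Set A = {2, 3, 4, 5, 18, 27, 31, 33, 34, 37}
Set B = {2, 12, 19, 26, 27, 29, 35, 37, 39}
A △ B = (A \ B) ∪ (B \ A)
Elements in A but not B: {3, 4, 5, 18, 31, 33, 34}
Elements in B but not A: {12, 19, 26, 29, 35, 39}
A △ B = {3, 4, 5, 12, 18, 19, 26, 29, 31, 33, 34, 35, 39}

{3, 4, 5, 12, 18, 19, 26, 29, 31, 33, 34, 35, 39}


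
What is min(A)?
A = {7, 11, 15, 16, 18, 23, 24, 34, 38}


Set A = {7, 11, 15, 16, 18, 23, 24, 34, 38}
Elements in ascending order: 7, 11, 15, 16, 18, 23, 24, 34, 38
The smallest element is 7.

7


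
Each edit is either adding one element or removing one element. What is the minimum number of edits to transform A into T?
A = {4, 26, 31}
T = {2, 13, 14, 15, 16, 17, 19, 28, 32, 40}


Set A = {4, 26, 31}
Set T = {2, 13, 14, 15, 16, 17, 19, 28, 32, 40}
Elements to remove from A (in A, not in T): {4, 26, 31} → 3 removals
Elements to add to A (in T, not in A): {2, 13, 14, 15, 16, 17, 19, 28, 32, 40} → 10 additions
Total edits = 3 + 10 = 13

13


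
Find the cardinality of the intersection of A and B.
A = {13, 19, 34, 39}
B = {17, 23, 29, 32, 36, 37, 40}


Set A = {13, 19, 34, 39}
Set B = {17, 23, 29, 32, 36, 37, 40}
A ∩ B = {}
|A ∩ B| = 0

0


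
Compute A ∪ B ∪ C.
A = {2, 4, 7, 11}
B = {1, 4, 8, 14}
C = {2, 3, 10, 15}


Set A = {2, 4, 7, 11}
Set B = {1, 4, 8, 14}
Set C = {2, 3, 10, 15}
First, A ∪ B = {1, 2, 4, 7, 8, 11, 14}
Then, (A ∪ B) ∪ C = {1, 2, 3, 4, 7, 8, 10, 11, 14, 15}

{1, 2, 3, 4, 7, 8, 10, 11, 14, 15}


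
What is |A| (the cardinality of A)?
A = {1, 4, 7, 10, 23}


Set A = {1, 4, 7, 10, 23}
Listing elements: 1, 4, 7, 10, 23
Counting: 5 elements
|A| = 5

5


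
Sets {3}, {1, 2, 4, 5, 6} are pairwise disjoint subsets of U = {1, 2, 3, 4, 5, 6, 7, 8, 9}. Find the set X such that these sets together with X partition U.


U = {1, 2, 3, 4, 5, 6, 7, 8, 9}
Shown blocks: {3}, {1, 2, 4, 5, 6}
A partition's blocks are pairwise disjoint and cover U, so the missing block = U \ (union of shown blocks).
Union of shown blocks: {1, 2, 3, 4, 5, 6}
Missing block = U \ (union) = {7, 8, 9}

{7, 8, 9}


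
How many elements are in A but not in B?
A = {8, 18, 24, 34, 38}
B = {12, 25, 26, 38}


Set A = {8, 18, 24, 34, 38}
Set B = {12, 25, 26, 38}
A \ B = {8, 18, 24, 34}
|A \ B| = 4

4


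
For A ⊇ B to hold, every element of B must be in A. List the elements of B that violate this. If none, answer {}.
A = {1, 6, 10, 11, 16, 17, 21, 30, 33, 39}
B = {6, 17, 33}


Set A = {1, 6, 10, 11, 16, 17, 21, 30, 33, 39}
Set B = {6, 17, 33}
Check each element of B against A:
6 ∈ A, 17 ∈ A, 33 ∈ A
Elements of B not in A: {}

{}


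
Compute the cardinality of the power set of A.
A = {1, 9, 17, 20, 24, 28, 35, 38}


Set A = {1, 9, 17, 20, 24, 28, 35, 38}
|A| = 8
The power set P(A) contains all subsets of A.
|P(A)| = 2^|A| = 2^8 = 256

256


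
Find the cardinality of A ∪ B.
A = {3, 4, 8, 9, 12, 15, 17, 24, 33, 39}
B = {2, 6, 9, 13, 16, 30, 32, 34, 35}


Set A = {3, 4, 8, 9, 12, 15, 17, 24, 33, 39}, |A| = 10
Set B = {2, 6, 9, 13, 16, 30, 32, 34, 35}, |B| = 9
A ∩ B = {9}, |A ∩ B| = 1
|A ∪ B| = |A| + |B| - |A ∩ B| = 10 + 9 - 1 = 18

18


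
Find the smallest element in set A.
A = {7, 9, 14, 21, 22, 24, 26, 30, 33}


Set A = {7, 9, 14, 21, 22, 24, 26, 30, 33}
Elements in ascending order: 7, 9, 14, 21, 22, 24, 26, 30, 33
The smallest element is 7.

7


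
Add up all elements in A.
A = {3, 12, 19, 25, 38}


Set A = {3, 12, 19, 25, 38}
Sum = 3 + 12 + 19 + 25 + 38 = 97

97


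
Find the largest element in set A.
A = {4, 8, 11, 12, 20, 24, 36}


Set A = {4, 8, 11, 12, 20, 24, 36}
Elements in ascending order: 4, 8, 11, 12, 20, 24, 36
The largest element is 36.

36


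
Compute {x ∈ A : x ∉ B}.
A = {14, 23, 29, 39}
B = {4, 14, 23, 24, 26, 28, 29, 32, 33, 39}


Set A = {14, 23, 29, 39}
Set B = {4, 14, 23, 24, 26, 28, 29, 32, 33, 39}
Check each element of A against B:
14 ∈ B, 23 ∈ B, 29 ∈ B, 39 ∈ B
Elements of A not in B: {}

{}


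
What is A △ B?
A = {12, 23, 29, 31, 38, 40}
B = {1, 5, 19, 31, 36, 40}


Set A = {12, 23, 29, 31, 38, 40}
Set B = {1, 5, 19, 31, 36, 40}
A △ B = (A \ B) ∪ (B \ A)
Elements in A but not B: {12, 23, 29, 38}
Elements in B but not A: {1, 5, 19, 36}
A △ B = {1, 5, 12, 19, 23, 29, 36, 38}

{1, 5, 12, 19, 23, 29, 36, 38}


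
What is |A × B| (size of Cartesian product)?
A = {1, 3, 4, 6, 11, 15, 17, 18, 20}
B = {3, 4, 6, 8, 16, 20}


Set A = {1, 3, 4, 6, 11, 15, 17, 18, 20} has 9 elements.
Set B = {3, 4, 6, 8, 16, 20} has 6 elements.
|A × B| = |A| × |B| = 9 × 6 = 54

54


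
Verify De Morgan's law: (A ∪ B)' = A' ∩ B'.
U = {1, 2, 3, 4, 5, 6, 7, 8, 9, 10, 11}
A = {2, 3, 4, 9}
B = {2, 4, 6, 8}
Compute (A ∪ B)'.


U = {1, 2, 3, 4, 5, 6, 7, 8, 9, 10, 11}
A = {2, 3, 4, 9}, B = {2, 4, 6, 8}
A ∪ B = {2, 3, 4, 6, 8, 9}
(A ∪ B)' = U \ (A ∪ B) = {1, 5, 7, 10, 11}
Verification via A' ∩ B': A' = {1, 5, 6, 7, 8, 10, 11}, B' = {1, 3, 5, 7, 9, 10, 11}
A' ∩ B' = {1, 5, 7, 10, 11} ✓

{1, 5, 7, 10, 11}


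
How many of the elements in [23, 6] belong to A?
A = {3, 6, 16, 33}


Set A = {3, 6, 16, 33}
Candidates: [23, 6]
Check each candidate:
23 ∉ A, 6 ∈ A
Count of candidates in A: 1

1


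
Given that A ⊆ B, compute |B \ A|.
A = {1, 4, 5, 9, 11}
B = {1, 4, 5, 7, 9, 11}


Set A = {1, 4, 5, 9, 11}, |A| = 5
Set B = {1, 4, 5, 7, 9, 11}, |B| = 6
Since A ⊆ B: B \ A = {7}
|B| - |A| = 6 - 5 = 1

1


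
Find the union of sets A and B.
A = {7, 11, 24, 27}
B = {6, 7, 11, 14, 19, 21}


Set A = {7, 11, 24, 27}
Set B = {6, 7, 11, 14, 19, 21}
A ∪ B includes all elements in either set.
Elements from A: {7, 11, 24, 27}
Elements from B not already included: {6, 14, 19, 21}
A ∪ B = {6, 7, 11, 14, 19, 21, 24, 27}

{6, 7, 11, 14, 19, 21, 24, 27}


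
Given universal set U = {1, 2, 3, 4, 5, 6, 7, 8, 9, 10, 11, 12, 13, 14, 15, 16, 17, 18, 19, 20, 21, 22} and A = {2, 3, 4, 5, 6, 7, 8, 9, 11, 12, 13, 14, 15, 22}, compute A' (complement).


Universal set U = {1, 2, 3, 4, 5, 6, 7, 8, 9, 10, 11, 12, 13, 14, 15, 16, 17, 18, 19, 20, 21, 22}
Set A = {2, 3, 4, 5, 6, 7, 8, 9, 11, 12, 13, 14, 15, 22}
A' = U \ A = elements in U but not in A
Checking each element of U:
1 (not in A, include), 2 (in A, exclude), 3 (in A, exclude), 4 (in A, exclude), 5 (in A, exclude), 6 (in A, exclude), 7 (in A, exclude), 8 (in A, exclude), 9 (in A, exclude), 10 (not in A, include), 11 (in A, exclude), 12 (in A, exclude), 13 (in A, exclude), 14 (in A, exclude), 15 (in A, exclude), 16 (not in A, include), 17 (not in A, include), 18 (not in A, include), 19 (not in A, include), 20 (not in A, include), 21 (not in A, include), 22 (in A, exclude)
A' = {1, 10, 16, 17, 18, 19, 20, 21}

{1, 10, 16, 17, 18, 19, 20, 21}


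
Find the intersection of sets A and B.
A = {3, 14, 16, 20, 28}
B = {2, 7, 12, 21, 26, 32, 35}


Set A = {3, 14, 16, 20, 28}
Set B = {2, 7, 12, 21, 26, 32, 35}
A ∩ B includes only elements in both sets.
Check each element of A against B:
3 ✗, 14 ✗, 16 ✗, 20 ✗, 28 ✗
A ∩ B = {}

{}


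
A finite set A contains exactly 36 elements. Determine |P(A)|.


The set has 36 elements.
The power set contains all possible subsets.
|P(A)| = 2^|A| = 2^36 = 68719476736

68719476736


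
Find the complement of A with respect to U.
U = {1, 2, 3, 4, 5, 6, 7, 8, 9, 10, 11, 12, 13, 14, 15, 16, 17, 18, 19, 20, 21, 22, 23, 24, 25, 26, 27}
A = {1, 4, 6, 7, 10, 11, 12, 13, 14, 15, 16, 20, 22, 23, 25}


Universal set U = {1, 2, 3, 4, 5, 6, 7, 8, 9, 10, 11, 12, 13, 14, 15, 16, 17, 18, 19, 20, 21, 22, 23, 24, 25, 26, 27}
Set A = {1, 4, 6, 7, 10, 11, 12, 13, 14, 15, 16, 20, 22, 23, 25}
A' = U \ A = elements in U but not in A
Checking each element of U:
1 (in A, exclude), 2 (not in A, include), 3 (not in A, include), 4 (in A, exclude), 5 (not in A, include), 6 (in A, exclude), 7 (in A, exclude), 8 (not in A, include), 9 (not in A, include), 10 (in A, exclude), 11 (in A, exclude), 12 (in A, exclude), 13 (in A, exclude), 14 (in A, exclude), 15 (in A, exclude), 16 (in A, exclude), 17 (not in A, include), 18 (not in A, include), 19 (not in A, include), 20 (in A, exclude), 21 (not in A, include), 22 (in A, exclude), 23 (in A, exclude), 24 (not in A, include), 25 (in A, exclude), 26 (not in A, include), 27 (not in A, include)
A' = {2, 3, 5, 8, 9, 17, 18, 19, 21, 24, 26, 27}

{2, 3, 5, 8, 9, 17, 18, 19, 21, 24, 26, 27}


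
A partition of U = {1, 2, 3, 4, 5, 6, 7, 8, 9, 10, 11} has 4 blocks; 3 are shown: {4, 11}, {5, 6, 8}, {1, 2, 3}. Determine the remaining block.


U = {1, 2, 3, 4, 5, 6, 7, 8, 9, 10, 11}
Shown blocks: {4, 11}, {5, 6, 8}, {1, 2, 3}
A partition's blocks are pairwise disjoint and cover U, so the missing block = U \ (union of shown blocks).
Union of shown blocks: {1, 2, 3, 4, 5, 6, 8, 11}
Missing block = U \ (union) = {7, 9, 10}

{7, 9, 10}


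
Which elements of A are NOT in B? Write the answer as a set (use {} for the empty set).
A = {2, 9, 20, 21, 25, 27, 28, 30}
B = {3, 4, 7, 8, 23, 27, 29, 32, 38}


Set A = {2, 9, 20, 21, 25, 27, 28, 30}
Set B = {3, 4, 7, 8, 23, 27, 29, 32, 38}
Check each element of A against B:
2 ∉ B (include), 9 ∉ B (include), 20 ∉ B (include), 21 ∉ B (include), 25 ∉ B (include), 27 ∈ B, 28 ∉ B (include), 30 ∉ B (include)
Elements of A not in B: {2, 9, 20, 21, 25, 28, 30}

{2, 9, 20, 21, 25, 28, 30}


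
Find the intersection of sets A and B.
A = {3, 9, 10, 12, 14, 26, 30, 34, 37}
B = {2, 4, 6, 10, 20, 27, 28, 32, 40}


Set A = {3, 9, 10, 12, 14, 26, 30, 34, 37}
Set B = {2, 4, 6, 10, 20, 27, 28, 32, 40}
A ∩ B includes only elements in both sets.
Check each element of A against B:
3 ✗, 9 ✗, 10 ✓, 12 ✗, 14 ✗, 26 ✗, 30 ✗, 34 ✗, 37 ✗
A ∩ B = {10}

{10}


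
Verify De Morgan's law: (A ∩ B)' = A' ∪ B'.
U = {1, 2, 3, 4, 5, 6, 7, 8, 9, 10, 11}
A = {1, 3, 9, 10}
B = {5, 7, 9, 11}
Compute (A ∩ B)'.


U = {1, 2, 3, 4, 5, 6, 7, 8, 9, 10, 11}
A = {1, 3, 9, 10}, B = {5, 7, 9, 11}
A ∩ B = {9}
(A ∩ B)' = U \ (A ∩ B) = {1, 2, 3, 4, 5, 6, 7, 8, 10, 11}
Verification via A' ∪ B': A' = {2, 4, 5, 6, 7, 8, 11}, B' = {1, 2, 3, 4, 6, 8, 10}
A' ∪ B' = {1, 2, 3, 4, 5, 6, 7, 8, 10, 11} ✓

{1, 2, 3, 4, 5, 6, 7, 8, 10, 11}


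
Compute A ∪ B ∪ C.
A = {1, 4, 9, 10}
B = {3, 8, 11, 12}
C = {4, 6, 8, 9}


Set A = {1, 4, 9, 10}
Set B = {3, 8, 11, 12}
Set C = {4, 6, 8, 9}
First, A ∪ B = {1, 3, 4, 8, 9, 10, 11, 12}
Then, (A ∪ B) ∪ C = {1, 3, 4, 6, 8, 9, 10, 11, 12}

{1, 3, 4, 6, 8, 9, 10, 11, 12}


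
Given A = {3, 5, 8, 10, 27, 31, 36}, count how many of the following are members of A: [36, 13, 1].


Set A = {3, 5, 8, 10, 27, 31, 36}
Candidates: [36, 13, 1]
Check each candidate:
36 ∈ A, 13 ∉ A, 1 ∉ A
Count of candidates in A: 1

1


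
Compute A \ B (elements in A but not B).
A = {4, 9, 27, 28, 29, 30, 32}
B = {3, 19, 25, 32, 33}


Set A = {4, 9, 27, 28, 29, 30, 32}
Set B = {3, 19, 25, 32, 33}
A \ B includes elements in A that are not in B.
Check each element of A:
4 (not in B, keep), 9 (not in B, keep), 27 (not in B, keep), 28 (not in B, keep), 29 (not in B, keep), 30 (not in B, keep), 32 (in B, remove)
A \ B = {4, 9, 27, 28, 29, 30}

{4, 9, 27, 28, 29, 30}


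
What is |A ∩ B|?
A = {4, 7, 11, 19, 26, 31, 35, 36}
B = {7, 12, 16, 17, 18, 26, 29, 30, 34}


Set A = {4, 7, 11, 19, 26, 31, 35, 36}
Set B = {7, 12, 16, 17, 18, 26, 29, 30, 34}
A ∩ B = {7, 26}
|A ∩ B| = 2

2


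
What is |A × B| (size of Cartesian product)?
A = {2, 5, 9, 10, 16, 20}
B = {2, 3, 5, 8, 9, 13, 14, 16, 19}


Set A = {2, 5, 9, 10, 16, 20} has 6 elements.
Set B = {2, 3, 5, 8, 9, 13, 14, 16, 19} has 9 elements.
|A × B| = |A| × |B| = 6 × 9 = 54

54


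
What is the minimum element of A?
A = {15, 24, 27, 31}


Set A = {15, 24, 27, 31}
Elements in ascending order: 15, 24, 27, 31
The smallest element is 15.

15


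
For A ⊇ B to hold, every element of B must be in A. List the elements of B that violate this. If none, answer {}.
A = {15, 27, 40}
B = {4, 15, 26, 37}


Set A = {15, 27, 40}
Set B = {4, 15, 26, 37}
Check each element of B against A:
4 ∉ A (include), 15 ∈ A, 26 ∉ A (include), 37 ∉ A (include)
Elements of B not in A: {4, 26, 37}

{4, 26, 37}


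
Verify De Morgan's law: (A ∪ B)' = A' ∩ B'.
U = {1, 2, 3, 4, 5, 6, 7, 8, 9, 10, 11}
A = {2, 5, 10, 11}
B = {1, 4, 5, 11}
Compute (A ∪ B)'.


U = {1, 2, 3, 4, 5, 6, 7, 8, 9, 10, 11}
A = {2, 5, 10, 11}, B = {1, 4, 5, 11}
A ∪ B = {1, 2, 4, 5, 10, 11}
(A ∪ B)' = U \ (A ∪ B) = {3, 6, 7, 8, 9}
Verification via A' ∩ B': A' = {1, 3, 4, 6, 7, 8, 9}, B' = {2, 3, 6, 7, 8, 9, 10}
A' ∩ B' = {3, 6, 7, 8, 9} ✓

{3, 6, 7, 8, 9}


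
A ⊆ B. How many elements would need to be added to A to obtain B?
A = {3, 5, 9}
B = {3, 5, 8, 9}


Set A = {3, 5, 9}, |A| = 3
Set B = {3, 5, 8, 9}, |B| = 4
Since A ⊆ B: B \ A = {8}
|B| - |A| = 4 - 3 = 1

1


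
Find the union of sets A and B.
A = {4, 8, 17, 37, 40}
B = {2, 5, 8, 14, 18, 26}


Set A = {4, 8, 17, 37, 40}
Set B = {2, 5, 8, 14, 18, 26}
A ∪ B includes all elements in either set.
Elements from A: {4, 8, 17, 37, 40}
Elements from B not already included: {2, 5, 14, 18, 26}
A ∪ B = {2, 4, 5, 8, 14, 17, 18, 26, 37, 40}

{2, 4, 5, 8, 14, 17, 18, 26, 37, 40}


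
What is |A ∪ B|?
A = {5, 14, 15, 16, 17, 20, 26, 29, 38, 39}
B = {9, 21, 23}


Set A = {5, 14, 15, 16, 17, 20, 26, 29, 38, 39}, |A| = 10
Set B = {9, 21, 23}, |B| = 3
A ∩ B = {}, |A ∩ B| = 0
|A ∪ B| = |A| + |B| - |A ∩ B| = 10 + 3 - 0 = 13

13


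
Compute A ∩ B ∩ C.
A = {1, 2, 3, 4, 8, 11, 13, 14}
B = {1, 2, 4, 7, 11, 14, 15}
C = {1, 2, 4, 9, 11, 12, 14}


Set A = {1, 2, 3, 4, 8, 11, 13, 14}
Set B = {1, 2, 4, 7, 11, 14, 15}
Set C = {1, 2, 4, 9, 11, 12, 14}
First, A ∩ B = {1, 2, 4, 11, 14}
Then, (A ∩ B) ∩ C = {1, 2, 4, 11, 14}

{1, 2, 4, 11, 14}


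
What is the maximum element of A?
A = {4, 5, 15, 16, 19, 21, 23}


Set A = {4, 5, 15, 16, 19, 21, 23}
Elements in ascending order: 4, 5, 15, 16, 19, 21, 23
The largest element is 23.

23


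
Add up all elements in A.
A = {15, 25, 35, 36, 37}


Set A = {15, 25, 35, 36, 37}
Sum = 15 + 25 + 35 + 36 + 37 = 148

148


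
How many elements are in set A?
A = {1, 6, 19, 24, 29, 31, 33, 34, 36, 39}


Set A = {1, 6, 19, 24, 29, 31, 33, 34, 36, 39}
Listing elements: 1, 6, 19, 24, 29, 31, 33, 34, 36, 39
Counting: 10 elements
|A| = 10

10


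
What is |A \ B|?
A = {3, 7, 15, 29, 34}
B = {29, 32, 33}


Set A = {3, 7, 15, 29, 34}
Set B = {29, 32, 33}
A \ B = {3, 7, 15, 34}
|A \ B| = 4

4


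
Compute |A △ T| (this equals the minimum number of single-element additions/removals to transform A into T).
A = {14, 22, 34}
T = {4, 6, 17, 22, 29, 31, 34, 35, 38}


Set A = {14, 22, 34}
Set T = {4, 6, 17, 22, 29, 31, 34, 35, 38}
Elements to remove from A (in A, not in T): {14} → 1 removals
Elements to add to A (in T, not in A): {4, 6, 17, 29, 31, 35, 38} → 7 additions
Total edits = 1 + 7 = 8

8


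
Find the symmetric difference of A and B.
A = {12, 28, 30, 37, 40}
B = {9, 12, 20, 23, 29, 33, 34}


Set A = {12, 28, 30, 37, 40}
Set B = {9, 12, 20, 23, 29, 33, 34}
A △ B = (A \ B) ∪ (B \ A)
Elements in A but not B: {28, 30, 37, 40}
Elements in B but not A: {9, 20, 23, 29, 33, 34}
A △ B = {9, 20, 23, 28, 29, 30, 33, 34, 37, 40}

{9, 20, 23, 28, 29, 30, 33, 34, 37, 40}


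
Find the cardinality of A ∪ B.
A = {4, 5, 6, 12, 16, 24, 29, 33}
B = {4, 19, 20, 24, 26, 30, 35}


Set A = {4, 5, 6, 12, 16, 24, 29, 33}, |A| = 8
Set B = {4, 19, 20, 24, 26, 30, 35}, |B| = 7
A ∩ B = {4, 24}, |A ∩ B| = 2
|A ∪ B| = |A| + |B| - |A ∩ B| = 8 + 7 - 2 = 13

13


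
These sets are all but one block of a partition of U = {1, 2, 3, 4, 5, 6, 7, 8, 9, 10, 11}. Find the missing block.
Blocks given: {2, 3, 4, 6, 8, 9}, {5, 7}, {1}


U = {1, 2, 3, 4, 5, 6, 7, 8, 9, 10, 11}
Shown blocks: {2, 3, 4, 6, 8, 9}, {5, 7}, {1}
A partition's blocks are pairwise disjoint and cover U, so the missing block = U \ (union of shown blocks).
Union of shown blocks: {1, 2, 3, 4, 5, 6, 7, 8, 9}
Missing block = U \ (union) = {10, 11}

{10, 11}


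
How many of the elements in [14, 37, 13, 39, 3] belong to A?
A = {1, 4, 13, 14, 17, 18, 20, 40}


Set A = {1, 4, 13, 14, 17, 18, 20, 40}
Candidates: [14, 37, 13, 39, 3]
Check each candidate:
14 ∈ A, 37 ∉ A, 13 ∈ A, 39 ∉ A, 3 ∉ A
Count of candidates in A: 2

2


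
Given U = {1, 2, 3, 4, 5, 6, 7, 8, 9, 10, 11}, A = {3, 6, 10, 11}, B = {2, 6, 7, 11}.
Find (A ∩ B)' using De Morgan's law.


U = {1, 2, 3, 4, 5, 6, 7, 8, 9, 10, 11}
A = {3, 6, 10, 11}, B = {2, 6, 7, 11}
A ∩ B = {6, 11}
(A ∩ B)' = U \ (A ∩ B) = {1, 2, 3, 4, 5, 7, 8, 9, 10}
Verification via A' ∪ B': A' = {1, 2, 4, 5, 7, 8, 9}, B' = {1, 3, 4, 5, 8, 9, 10}
A' ∪ B' = {1, 2, 3, 4, 5, 7, 8, 9, 10} ✓

{1, 2, 3, 4, 5, 7, 8, 9, 10}


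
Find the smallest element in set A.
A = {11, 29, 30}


Set A = {11, 29, 30}
Elements in ascending order: 11, 29, 30
The smallest element is 11.

11


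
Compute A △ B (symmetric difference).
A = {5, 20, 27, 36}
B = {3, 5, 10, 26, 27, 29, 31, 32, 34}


Set A = {5, 20, 27, 36}
Set B = {3, 5, 10, 26, 27, 29, 31, 32, 34}
A △ B = (A \ B) ∪ (B \ A)
Elements in A but not B: {20, 36}
Elements in B but not A: {3, 10, 26, 29, 31, 32, 34}
A △ B = {3, 10, 20, 26, 29, 31, 32, 34, 36}

{3, 10, 20, 26, 29, 31, 32, 34, 36}


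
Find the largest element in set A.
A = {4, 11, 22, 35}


Set A = {4, 11, 22, 35}
Elements in ascending order: 4, 11, 22, 35
The largest element is 35.

35


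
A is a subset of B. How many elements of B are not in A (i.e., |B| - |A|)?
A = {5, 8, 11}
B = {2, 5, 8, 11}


Set A = {5, 8, 11}, |A| = 3
Set B = {2, 5, 8, 11}, |B| = 4
Since A ⊆ B: B \ A = {2}
|B| - |A| = 4 - 3 = 1

1


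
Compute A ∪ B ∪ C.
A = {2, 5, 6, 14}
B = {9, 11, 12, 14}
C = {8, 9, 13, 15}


Set A = {2, 5, 6, 14}
Set B = {9, 11, 12, 14}
Set C = {8, 9, 13, 15}
First, A ∪ B = {2, 5, 6, 9, 11, 12, 14}
Then, (A ∪ B) ∪ C = {2, 5, 6, 8, 9, 11, 12, 13, 14, 15}

{2, 5, 6, 8, 9, 11, 12, 13, 14, 15}


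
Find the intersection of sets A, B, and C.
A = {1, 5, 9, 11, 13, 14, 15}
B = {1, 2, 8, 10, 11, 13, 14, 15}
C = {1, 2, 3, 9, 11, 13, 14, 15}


Set A = {1, 5, 9, 11, 13, 14, 15}
Set B = {1, 2, 8, 10, 11, 13, 14, 15}
Set C = {1, 2, 3, 9, 11, 13, 14, 15}
First, A ∩ B = {1, 11, 13, 14, 15}
Then, (A ∩ B) ∩ C = {1, 11, 13, 14, 15}

{1, 11, 13, 14, 15}


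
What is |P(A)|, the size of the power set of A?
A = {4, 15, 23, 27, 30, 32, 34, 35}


Set A = {4, 15, 23, 27, 30, 32, 34, 35}
|A| = 8
The power set P(A) contains all subsets of A.
|P(A)| = 2^|A| = 2^8 = 256

256


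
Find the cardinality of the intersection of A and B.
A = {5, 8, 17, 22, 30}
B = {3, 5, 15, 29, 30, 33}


Set A = {5, 8, 17, 22, 30}
Set B = {3, 5, 15, 29, 30, 33}
A ∩ B = {5, 30}
|A ∩ B| = 2

2


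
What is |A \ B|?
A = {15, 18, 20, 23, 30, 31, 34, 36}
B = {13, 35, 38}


Set A = {15, 18, 20, 23, 30, 31, 34, 36}
Set B = {13, 35, 38}
A \ B = {15, 18, 20, 23, 30, 31, 34, 36}
|A \ B| = 8

8


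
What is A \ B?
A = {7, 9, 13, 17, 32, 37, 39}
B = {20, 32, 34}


Set A = {7, 9, 13, 17, 32, 37, 39}
Set B = {20, 32, 34}
A \ B includes elements in A that are not in B.
Check each element of A:
7 (not in B, keep), 9 (not in B, keep), 13 (not in B, keep), 17 (not in B, keep), 32 (in B, remove), 37 (not in B, keep), 39 (not in B, keep)
A \ B = {7, 9, 13, 17, 37, 39}

{7, 9, 13, 17, 37, 39}


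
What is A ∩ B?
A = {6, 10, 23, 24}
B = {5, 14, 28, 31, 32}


Set A = {6, 10, 23, 24}
Set B = {5, 14, 28, 31, 32}
A ∩ B includes only elements in both sets.
Check each element of A against B:
6 ✗, 10 ✗, 23 ✗, 24 ✗
A ∩ B = {}

{}


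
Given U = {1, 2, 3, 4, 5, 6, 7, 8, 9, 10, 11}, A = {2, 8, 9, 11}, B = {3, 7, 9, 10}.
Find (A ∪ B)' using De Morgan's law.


U = {1, 2, 3, 4, 5, 6, 7, 8, 9, 10, 11}
A = {2, 8, 9, 11}, B = {3, 7, 9, 10}
A ∪ B = {2, 3, 7, 8, 9, 10, 11}
(A ∪ B)' = U \ (A ∪ B) = {1, 4, 5, 6}
Verification via A' ∩ B': A' = {1, 3, 4, 5, 6, 7, 10}, B' = {1, 2, 4, 5, 6, 8, 11}
A' ∩ B' = {1, 4, 5, 6} ✓

{1, 4, 5, 6}


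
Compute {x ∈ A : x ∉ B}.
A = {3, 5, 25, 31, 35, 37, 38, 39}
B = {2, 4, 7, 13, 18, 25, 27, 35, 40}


Set A = {3, 5, 25, 31, 35, 37, 38, 39}
Set B = {2, 4, 7, 13, 18, 25, 27, 35, 40}
Check each element of A against B:
3 ∉ B (include), 5 ∉ B (include), 25 ∈ B, 31 ∉ B (include), 35 ∈ B, 37 ∉ B (include), 38 ∉ B (include), 39 ∉ B (include)
Elements of A not in B: {3, 5, 31, 37, 38, 39}

{3, 5, 31, 37, 38, 39}


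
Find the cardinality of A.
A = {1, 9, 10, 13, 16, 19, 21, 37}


Set A = {1, 9, 10, 13, 16, 19, 21, 37}
Listing elements: 1, 9, 10, 13, 16, 19, 21, 37
Counting: 8 elements
|A| = 8

8


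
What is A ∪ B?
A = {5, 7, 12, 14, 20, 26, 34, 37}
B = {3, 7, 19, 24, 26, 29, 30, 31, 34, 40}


Set A = {5, 7, 12, 14, 20, 26, 34, 37}
Set B = {3, 7, 19, 24, 26, 29, 30, 31, 34, 40}
A ∪ B includes all elements in either set.
Elements from A: {5, 7, 12, 14, 20, 26, 34, 37}
Elements from B not already included: {3, 19, 24, 29, 30, 31, 40}
A ∪ B = {3, 5, 7, 12, 14, 19, 20, 24, 26, 29, 30, 31, 34, 37, 40}

{3, 5, 7, 12, 14, 19, 20, 24, 26, 29, 30, 31, 34, 37, 40}


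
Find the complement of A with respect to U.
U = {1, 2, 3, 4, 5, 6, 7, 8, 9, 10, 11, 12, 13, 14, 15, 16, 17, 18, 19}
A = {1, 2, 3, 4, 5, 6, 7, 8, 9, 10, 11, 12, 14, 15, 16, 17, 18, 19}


Universal set U = {1, 2, 3, 4, 5, 6, 7, 8, 9, 10, 11, 12, 13, 14, 15, 16, 17, 18, 19}
Set A = {1, 2, 3, 4, 5, 6, 7, 8, 9, 10, 11, 12, 14, 15, 16, 17, 18, 19}
A' = U \ A = elements in U but not in A
Checking each element of U:
1 (in A, exclude), 2 (in A, exclude), 3 (in A, exclude), 4 (in A, exclude), 5 (in A, exclude), 6 (in A, exclude), 7 (in A, exclude), 8 (in A, exclude), 9 (in A, exclude), 10 (in A, exclude), 11 (in A, exclude), 12 (in A, exclude), 13 (not in A, include), 14 (in A, exclude), 15 (in A, exclude), 16 (in A, exclude), 17 (in A, exclude), 18 (in A, exclude), 19 (in A, exclude)
A' = {13}

{13}


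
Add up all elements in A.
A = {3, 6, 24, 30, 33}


Set A = {3, 6, 24, 30, 33}
Sum = 3 + 6 + 24 + 30 + 33 = 96

96


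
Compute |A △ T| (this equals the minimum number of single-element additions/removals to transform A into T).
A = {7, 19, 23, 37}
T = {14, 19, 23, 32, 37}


Set A = {7, 19, 23, 37}
Set T = {14, 19, 23, 32, 37}
Elements to remove from A (in A, not in T): {7} → 1 removals
Elements to add to A (in T, not in A): {14, 32} → 2 additions
Total edits = 1 + 2 = 3

3


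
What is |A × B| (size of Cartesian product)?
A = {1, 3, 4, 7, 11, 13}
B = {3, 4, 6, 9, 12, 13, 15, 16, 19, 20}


Set A = {1, 3, 4, 7, 11, 13} has 6 elements.
Set B = {3, 4, 6, 9, 12, 13, 15, 16, 19, 20} has 10 elements.
|A × B| = |A| × |B| = 6 × 10 = 60

60


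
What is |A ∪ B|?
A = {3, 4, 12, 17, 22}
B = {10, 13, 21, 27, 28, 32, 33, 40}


Set A = {3, 4, 12, 17, 22}, |A| = 5
Set B = {10, 13, 21, 27, 28, 32, 33, 40}, |B| = 8
A ∩ B = {}, |A ∩ B| = 0
|A ∪ B| = |A| + |B| - |A ∩ B| = 5 + 8 - 0 = 13

13


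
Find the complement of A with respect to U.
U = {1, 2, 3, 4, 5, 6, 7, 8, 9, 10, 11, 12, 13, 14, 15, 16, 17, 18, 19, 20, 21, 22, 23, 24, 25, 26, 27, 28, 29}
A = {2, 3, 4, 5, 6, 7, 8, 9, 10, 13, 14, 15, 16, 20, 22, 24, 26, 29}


Universal set U = {1, 2, 3, 4, 5, 6, 7, 8, 9, 10, 11, 12, 13, 14, 15, 16, 17, 18, 19, 20, 21, 22, 23, 24, 25, 26, 27, 28, 29}
Set A = {2, 3, 4, 5, 6, 7, 8, 9, 10, 13, 14, 15, 16, 20, 22, 24, 26, 29}
A' = U \ A = elements in U but not in A
Checking each element of U:
1 (not in A, include), 2 (in A, exclude), 3 (in A, exclude), 4 (in A, exclude), 5 (in A, exclude), 6 (in A, exclude), 7 (in A, exclude), 8 (in A, exclude), 9 (in A, exclude), 10 (in A, exclude), 11 (not in A, include), 12 (not in A, include), 13 (in A, exclude), 14 (in A, exclude), 15 (in A, exclude), 16 (in A, exclude), 17 (not in A, include), 18 (not in A, include), 19 (not in A, include), 20 (in A, exclude), 21 (not in A, include), 22 (in A, exclude), 23 (not in A, include), 24 (in A, exclude), 25 (not in A, include), 26 (in A, exclude), 27 (not in A, include), 28 (not in A, include), 29 (in A, exclude)
A' = {1, 11, 12, 17, 18, 19, 21, 23, 25, 27, 28}

{1, 11, 12, 17, 18, 19, 21, 23, 25, 27, 28}


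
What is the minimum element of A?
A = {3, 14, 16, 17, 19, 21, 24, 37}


Set A = {3, 14, 16, 17, 19, 21, 24, 37}
Elements in ascending order: 3, 14, 16, 17, 19, 21, 24, 37
The smallest element is 3.

3


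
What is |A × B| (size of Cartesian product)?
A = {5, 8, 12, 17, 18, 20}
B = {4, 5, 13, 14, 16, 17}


Set A = {5, 8, 12, 17, 18, 20} has 6 elements.
Set B = {4, 5, 13, 14, 16, 17} has 6 elements.
|A × B| = |A| × |B| = 6 × 6 = 36

36
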